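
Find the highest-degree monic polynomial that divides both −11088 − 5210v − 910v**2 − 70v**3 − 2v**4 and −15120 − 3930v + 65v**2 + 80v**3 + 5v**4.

Euclidean algorithm in ℚ[v]:
  −2v**4 − 70v**3 − 910v**2 − 5210v − 11088 = (−2/5)(5v**4 + 80v**3 + 65v**2 − 3930v − 15120) + (−38v**3 − 884v**2 − 6782v − 17136)
  5v**4 + 80v**3 + 65v**2 − 3930v − 15120 = (−(5/38)v + 345/361)(−38v**3 − 884v**2 − 6782v − 17136) + ((6300/361)v**2 + (107100/361)v + 453600/361)
  −38v**3 − 884v**2 − 6782v − 17136 = (−(6859/3150)v − 6137/450)((6300/361)v**2 + (107100/361)v + 453600/361) + (0)
Last nonzero remainder: (6300/361)v**2 + (107100/361)v + 453600/361. Dividing through by 6300/361 gives the monic gcd v**2 + 17v + 72.

72 + 17v + v**2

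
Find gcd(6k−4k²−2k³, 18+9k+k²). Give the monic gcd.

Repeated division with remainder:
  −2k³−4k²+6k = (−2k+14)(k²+9k+18) + (−84k−252)
  k²+9k+18 = (−(1/84)k−1/14)(−84k−252) + (0)
Last nonzero remainder: −84k−252. Dividing through by −84 gives the monic gcd k+3.

3+k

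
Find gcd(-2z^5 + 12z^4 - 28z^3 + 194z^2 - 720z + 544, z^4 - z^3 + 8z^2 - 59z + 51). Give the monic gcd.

Euclidean algorithm in ℚ[z]:
  -2z^5 + 12z^4 - 28z^3 + 194z^2 - 720z + 544 = (-2z + 10)(z^4 - z^3 + 8z^2 - 59z + 51) + (-2z^3 - 4z^2 - 28z + 34)
  z^4 - z^3 + 8z^2 - 59z + 51 = (-(1/2)z + 3/2)(-2z^3 - 4z^2 - 28z + 34) + (0)
Last nonzero remainder: -2z^3 - 4z^2 - 28z + 34. Dividing through by -2 gives the monic gcd z^3 + 2z^2 + 14z - 17.

z^3 + 2z^2 + 14z - 17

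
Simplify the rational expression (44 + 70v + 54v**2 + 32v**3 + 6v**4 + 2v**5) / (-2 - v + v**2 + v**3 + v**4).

(22 + 2v + 2v**2)/(-1 + v)

Euclidean algorithm in ℚ[v]:
  2v**5 + 6v**4 + 32v**3 + 54v**2 + 70v + 44 = (2v + 4)(v**4 + v**3 + v**2 - v - 2) + (26v**3 + 52v**2 + 78v + 52)
  v**4 + v**3 + v**2 - v - 2 = ((1/26)v - 1/26)(26v**3 + 52v**2 + 78v + 52) + (0)
Last nonzero remainder: 26v**3 + 52v**2 + 78v + 52. Dividing through by 26 gives the monic gcd v**3 + 2v**2 + 3v + 2.
Cancel v**3 + 2v**2 + 3v + 2 from numerator and denominator to get the reduced form.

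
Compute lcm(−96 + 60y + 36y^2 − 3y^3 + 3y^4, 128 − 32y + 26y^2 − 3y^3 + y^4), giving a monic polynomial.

−256 + 192y + 44y^2 + 21y^4 − 2y^5 + y^6

By polynomial division,
  3y^4 − 3y^3 + 36y^2 + 60y − 96 = (3)(y^4 − 3y^3 + 26y^2 − 32y + 128) + (6y^3 − 42y^2 + 156y − 480)
  y^4 − 3y^3 + 26y^2 − 32y + 128 = ((1/6)y + 2/3)(6y^3 − 42y^2 + 156y − 480) + (28y^2 − 56y + 448)
  6y^3 − 42y^2 + 156y − 480 = ((3/14)y − 15/14)(28y^2 − 56y + 448) + (0)
Last nonzero remainder: 28y^2 − 56y + 448. Dividing through by 28 gives the monic gcd y^2 − 2y + 16.
Then lcm(f, g) = f·g / gcd(f, g); expanding and making the result monic gives the answer.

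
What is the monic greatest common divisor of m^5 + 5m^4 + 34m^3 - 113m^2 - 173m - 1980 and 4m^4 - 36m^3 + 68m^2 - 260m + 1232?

m^3 - 2m^2 + 3m - 44

Apply the Euclidean algorithm:
  m^5 + 5m^4 + 34m^3 - 113m^2 - 173m - 1980 = ((1/4)m + 7/2)(4m^4 - 36m^3 + 68m^2 - 260m + 1232) + (143m^3 - 286m^2 + 429m - 6292)
  4m^4 - 36m^3 + 68m^2 - 260m + 1232 = ((4/143)m - 28/143)(143m^3 - 286m^2 + 429m - 6292) + (0)
Last nonzero remainder: 143m^3 - 286m^2 + 429m - 6292. Dividing through by 143 gives the monic gcd m^3 - 2m^2 + 3m - 44.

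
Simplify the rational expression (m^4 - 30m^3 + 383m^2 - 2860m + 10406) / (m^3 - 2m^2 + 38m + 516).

(m^2 - 22m + 121)/(m + 6)

Euclidean algorithm in ℚ[m]:
  m^4 - 30m^3 + 383m^2 - 2860m + 10406 = (m - 28)(m^3 - 2m^2 + 38m + 516) + (289m^2 - 2312m + 24854)
  m^3 - 2m^2 + 38m + 516 = ((1/289)m + 6/289)(289m^2 - 2312m + 24854) + (0)
Last nonzero remainder: 289m^2 - 2312m + 24854. Dividing through by 289 gives the monic gcd m^2 - 8m + 86.
Cancel m^2 - 8m + 86 from numerator and denominator to get the reduced form.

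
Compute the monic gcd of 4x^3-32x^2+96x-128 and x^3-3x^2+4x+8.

Euclidean algorithm in ℚ[x]:
  4x^3-32x^2+96x-128 = (4)(x^3-3x^2+4x+8) + (-20x^2+80x-160)
  x^3-3x^2+4x+8 = (-(1/20)x-1/20)(-20x^2+80x-160) + (0)
Last nonzero remainder: -20x^2+80x-160. Dividing through by -20 gives the monic gcd x^2-4x+8.

x^2-4x+8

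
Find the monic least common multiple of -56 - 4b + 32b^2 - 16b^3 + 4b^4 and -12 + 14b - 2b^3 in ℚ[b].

Apply the Euclidean algorithm:
  4b^4 - 16b^3 + 32b^2 - 4b - 56 = (-2b + 8)(-2b^3 + 14b - 12) + (60b^2 - 140b + 40)
  -2b^3 + 14b - 12 = (-(1/30)b - 7/90)(60b^2 - 140b + 40) + ((40/9)b - 80/9)
  60b^2 - 140b + 40 = ((27/2)b - 9/2)((40/9)b - 80/9) + (0)
Last nonzero remainder: (40/9)b - 80/9. Dividing through by 40/9 gives the monic gcd b - 2.
Then lcm(f, g) = f·g / gcd(f, g); expanding and making the result monic gives the answer.

42 - 25b - 40b^2 + 27b^3 - 3b^4 - 2b^5 + b^6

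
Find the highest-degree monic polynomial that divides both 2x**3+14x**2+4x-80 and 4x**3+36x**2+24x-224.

x**2+2x-8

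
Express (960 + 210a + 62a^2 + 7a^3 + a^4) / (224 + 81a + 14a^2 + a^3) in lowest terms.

(30 + a^2)/(7 + a)

Apply the Euclidean algorithm:
  a^4 + 7a^3 + 62a^2 + 210a + 960 = (a - 7)(a^3 + 14a^2 + 81a + 224) + (79a^2 + 553a + 2528)
  a^3 + 14a^2 + 81a + 224 = ((1/79)a + 7/79)(79a^2 + 553a + 2528) + (0)
Last nonzero remainder: 79a^2 + 553a + 2528. Dividing through by 79 gives the monic gcd a^2 + 7a + 32.
Cancel a^2 + 7a + 32 from numerator and denominator to get the reduced form.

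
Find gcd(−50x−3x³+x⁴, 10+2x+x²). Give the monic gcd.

Repeated division with remainder:
  x⁴−3x³−50x = (x²−5x)(x²+2x+10) + (0)
The last nonzero remainder x²+2x+10 is already monic.

10+2x+x²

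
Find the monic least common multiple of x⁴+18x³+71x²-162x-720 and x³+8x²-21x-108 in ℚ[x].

Apply the Euclidean algorithm:
  x⁴+18x³+71x²-162x-720 = (x+10)(x³+8x²-21x-108) + (12x²+156x+360)
  x³+8x²-21x-108 = ((1/12)x-5/12)(12x²+156x+360) + (14x+42)
  12x²+156x+360 = ((6/7)x+60/7)(14x+42) + (0)
Last nonzero remainder: 14x+42. Dividing through by 14 gives the monic gcd x+3.
Then lcm(f, g) = f·g / gcd(f, g); expanding and making the result monic gives the answer.

x⁶+23x⁵+125x⁴-455x³-4086x²+2232x+25920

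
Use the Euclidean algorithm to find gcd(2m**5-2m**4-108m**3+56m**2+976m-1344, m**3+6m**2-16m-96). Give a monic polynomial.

m**2+10m+24

Apply the Euclidean algorithm:
  2m**5-2m**4-108m**3+56m**2+976m-1344 = (2m**2-14m+8)(m**3+6m**2-16m-96) + (-24m**2-240m-576)
  m**3+6m**2-16m-96 = (-(1/24)m+1/6)(-24m**2-240m-576) + (0)
Last nonzero remainder: -24m**2-240m-576. Dividing through by -24 gives the monic gcd m**2+10m+24.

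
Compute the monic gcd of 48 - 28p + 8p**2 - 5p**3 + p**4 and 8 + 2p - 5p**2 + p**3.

8 - 6p + p**2

Apply the Euclidean algorithm:
  p**4 - 5p**3 + 8p**2 - 28p + 48 = (p)(p**3 - 5p**2 + 2p + 8) + (6p**2 - 36p + 48)
  p**3 - 5p**2 + 2p + 8 = ((1/6)p + 1/6)(6p**2 - 36p + 48) + (0)
Last nonzero remainder: 6p**2 - 36p + 48. Dividing through by 6 gives the monic gcd p**2 - 6p + 8.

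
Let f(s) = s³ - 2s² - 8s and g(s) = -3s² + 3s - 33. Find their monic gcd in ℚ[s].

Euclidean algorithm in ℚ[s]:
  s³ - 2s² - 8s = (-(1/3)s + 1/3)(-3s² + 3s - 33) + (-20s + 11)
  -3s² + 3s - 33 = ((3/20)s - 27/400)(-20s + 11) + (-12903/400)
  -20s + 11 = ((8000/12903)s - 400/1173)(-12903/400) + (0)
The last nonzero remainder is the constant -12903/400, so the polynomials are coprime and gcd = 1.

1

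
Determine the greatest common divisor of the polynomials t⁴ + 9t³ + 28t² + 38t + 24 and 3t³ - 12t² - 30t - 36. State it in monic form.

Apply the Euclidean algorithm:
  t⁴ + 9t³ + 28t² + 38t + 24 = ((1/3)t + 13/3)(3t³ - 12t² - 30t - 36) + (90t² + 180t + 180)
  3t³ - 12t² - 30t - 36 = ((1/30)t - 1/5)(90t² + 180t + 180) + (0)
Last nonzero remainder: 90t² + 180t + 180. Dividing through by 90 gives the monic gcd t² + 2t + 2.

t² + 2t + 2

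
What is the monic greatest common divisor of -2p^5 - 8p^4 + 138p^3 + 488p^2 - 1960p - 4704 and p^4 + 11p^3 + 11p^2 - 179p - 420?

p^2 + 3p - 28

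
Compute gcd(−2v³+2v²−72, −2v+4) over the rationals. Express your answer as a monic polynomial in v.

Euclidean algorithm in ℚ[v]:
  −2v³+2v²−72 = (v²+v+2)(−2v+4) + (−80)
  −2v+4 = ((1/40)v−1/20)(−80) + (0)
The last nonzero remainder is the constant −80, so the polynomials are coprime and gcd = 1.

1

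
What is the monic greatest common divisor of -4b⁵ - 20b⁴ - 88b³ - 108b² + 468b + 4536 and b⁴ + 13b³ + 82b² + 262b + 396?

b² + 7b + 18

By polynomial division,
  -4b⁵ - 20b⁴ - 88b³ - 108b² + 468b + 4536 = (-4b + 32)(b⁴ + 13b³ + 82b² + 262b + 396) + (-176b³ - 1684b² - 6332b - 8136)
  b⁴ + 13b³ + 82b² + 262b + 396 = (-(1/176)b - 151/7744)(-176b³ - 1684b² - 6332b - 8136) + ((25529/1936)b² + (178703/1936)b + 229761/968)
  -176b³ - 1684b² - 6332b - 8136 = (-(340736/25529)b - 875072/25529)((25529/1936)b² + (178703/1936)b + 229761/968) + (0)
Last nonzero remainder: (25529/1936)b² + (178703/1936)b + 229761/968. Dividing through by 25529/1936 gives the monic gcd b² + 7b + 18.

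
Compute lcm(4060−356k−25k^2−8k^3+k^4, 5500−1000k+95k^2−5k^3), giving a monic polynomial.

446600−75700k+4514k^2−1011k^3+157k^4−17k^5+k^6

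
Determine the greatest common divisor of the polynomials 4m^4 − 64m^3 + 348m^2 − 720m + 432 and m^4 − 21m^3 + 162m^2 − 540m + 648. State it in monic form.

m^3 − 15m^2 + 72m − 108

Repeated division with remainder:
  4m^4 − 64m^3 + 348m^2 − 720m + 432 = (4)(m^4 − 21m^3 + 162m^2 − 540m + 648) + (20m^3 − 300m^2 + 1440m − 2160)
  m^4 − 21m^3 + 162m^2 − 540m + 648 = ((1/20)m − 3/10)(20m^3 − 300m^2 + 1440m − 2160) + (0)
Last nonzero remainder: 20m^3 − 300m^2 + 1440m − 2160. Dividing through by 20 gives the monic gcd m^3 − 15m^2 + 72m − 108.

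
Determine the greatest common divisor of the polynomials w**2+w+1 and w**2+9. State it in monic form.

1

By polynomial division,
  w**2+w+1 = (w**2+9) + (w-8)
  w**2+9 = (w+8)(w-8) + (73)
  w-8 = ((1/73)w-8/73)(73) + (0)
The last nonzero remainder is the constant 73, so the polynomials are coprime and gcd = 1.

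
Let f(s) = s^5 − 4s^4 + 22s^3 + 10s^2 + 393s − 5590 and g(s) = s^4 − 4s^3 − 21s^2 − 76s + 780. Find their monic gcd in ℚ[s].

Repeated division with remainder:
  s^5 − 4s^4 + 22s^3 + 10s^2 + 393s − 5590 = (s)(s^4 − 4s^3 − 21s^2 − 76s + 780) + (43s^3 + 86s^2 − 387s − 5590)
  s^4 − 4s^3 − 21s^2 − 76s + 780 = ((1/43)s − 6/43)(43s^3 + 86s^2 − 387s − 5590) + (0)
Last nonzero remainder: 43s^3 + 86s^2 − 387s − 5590. Dividing through by 43 gives the monic gcd s^3 + 2s^2 − 9s − 130.

s^3 + 2s^2 − 9s − 130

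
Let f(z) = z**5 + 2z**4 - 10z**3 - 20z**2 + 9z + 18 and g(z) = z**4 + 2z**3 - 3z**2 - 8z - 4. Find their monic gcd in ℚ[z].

z**2 + 3z + 2

By polynomial division,
  z**5 + 2z**4 - 10z**3 - 20z**2 + 9z + 18 = (z)(z**4 + 2z**3 - 3z**2 - 8z - 4) + (-7z**3 - 12z**2 + 13z + 18)
  z**4 + 2z**3 - 3z**2 - 8z - 4 = (-(1/7)z - 2/49)(-7z**3 - 12z**2 + 13z + 18) + (-(80/49)z**2 - (240/49)z - 160/49)
  -7z**3 - 12z**2 + 13z + 18 = ((343/80)z - 441/80)(-(80/49)z**2 - (240/49)z - 160/49) + (0)
Last nonzero remainder: -(80/49)z**2 - (240/49)z - 160/49. Dividing through by -80/49 gives the monic gcd z**2 + 3z + 2.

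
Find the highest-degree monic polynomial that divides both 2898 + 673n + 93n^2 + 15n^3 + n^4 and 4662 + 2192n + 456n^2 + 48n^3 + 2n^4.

63 + 16n + n^2

Apply the Euclidean algorithm:
  n^4 + 15n^3 + 93n^2 + 673n + 2898 = (1/2)(2n^4 + 48n^3 + 456n^2 + 2192n + 4662) + (−9n^3 − 135n^2 − 423n + 567)
  2n^4 + 48n^3 + 456n^2 + 2192n + 4662 = (−(2/9)n − 2)(−9n^3 − 135n^2 − 423n + 567) + (92n^2 + 1472n + 5796)
  −9n^3 − 135n^2 − 423n + 567 = (−(9/92)n + 9/92)(92n^2 + 1472n + 5796) + (0)
Last nonzero remainder: 92n^2 + 1472n + 5796. Dividing through by 92 gives the monic gcd n^2 + 16n + 63.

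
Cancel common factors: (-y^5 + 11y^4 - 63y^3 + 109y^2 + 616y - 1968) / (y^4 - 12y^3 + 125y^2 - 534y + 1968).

(-y^3 + 5y^2 + 8y - 48)/(y^2 - 6y + 48)

By polynomial division,
  -y^5 + 11y^4 - 63y^3 + 109y^2 + 616y - 1968 = (-y - 1)(y^4 - 12y^3 + 125y^2 - 534y + 1968) + (50y^3 - 300y^2 + 2050y)
  y^4 - 12y^3 + 125y^2 - 534y + 1968 = ((1/50)y - 3/25)(50y^3 - 300y^2 + 2050y) + (48y^2 - 288y + 1968)
  50y^3 - 300y^2 + 2050y = ((25/24)y)(48y^2 - 288y + 1968) + (0)
Last nonzero remainder: 48y^2 - 288y + 1968. Dividing through by 48 gives the monic gcd y^2 - 6y + 41.
Cancel y^2 - 6y + 41 from numerator and denominator to get the reduced form.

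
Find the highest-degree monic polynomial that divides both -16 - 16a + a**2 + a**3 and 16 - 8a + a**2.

-4 + a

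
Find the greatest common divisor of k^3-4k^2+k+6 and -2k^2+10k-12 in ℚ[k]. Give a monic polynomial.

Apply the Euclidean algorithm:
  k^3-4k^2+k+6 = (-(1/2)k-1/2)(-2k^2+10k-12) + (0)
Last nonzero remainder: -2k^2+10k-12. Dividing through by -2 gives the monic gcd k^2-5k+6.

k^2-5k+6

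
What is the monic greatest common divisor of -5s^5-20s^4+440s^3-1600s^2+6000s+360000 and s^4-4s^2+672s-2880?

Euclidean algorithm in ℚ[s]:
  -5s^5-20s^4+440s^3-1600s^2+6000s+360000 = (-5s-20)(s^4-4s^2+672s-2880) + (420s^3+1680s^2+5040s+302400)
  s^4-4s^2+672s-2880 = ((1/420)s-1/105)(420s^3+1680s^2+5040s+302400) + (0)
Last nonzero remainder: 420s^3+1680s^2+5040s+302400. Dividing through by 420 gives the monic gcd s^3+4s^2+12s+720.

s^3+4s^2+12s+720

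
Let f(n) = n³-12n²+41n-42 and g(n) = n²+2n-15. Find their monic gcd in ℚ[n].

n-3

By polynomial division,
  n³-12n²+41n-42 = (n-14)(n²+2n-15) + (84n-252)
  n²+2n-15 = ((1/84)n+5/84)(84n-252) + (0)
Last nonzero remainder: 84n-252. Dividing through by 84 gives the monic gcd n-3.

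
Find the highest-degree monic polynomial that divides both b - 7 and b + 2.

1

By polynomial division,
  b - 7 = (b + 2) + (-9)
  b + 2 = (-(1/9)b - 2/9)(-9) + (0)
The last nonzero remainder is the constant -9, so the polynomials are coprime and gcd = 1.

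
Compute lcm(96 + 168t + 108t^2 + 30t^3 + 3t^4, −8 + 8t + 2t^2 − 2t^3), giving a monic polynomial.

64 + 16t − 64t^2 − 32t^3 + 8t^4 + 7t^5 + t^6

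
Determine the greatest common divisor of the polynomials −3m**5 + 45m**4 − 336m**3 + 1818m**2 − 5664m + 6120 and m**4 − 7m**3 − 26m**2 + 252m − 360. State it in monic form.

Euclidean algorithm in ℚ[m]:
  −3m**5 + 45m**4 − 336m**3 + 1818m**2 − 5664m + 6120 = (−3m + 24)(m**4 − 7m**3 − 26m**2 + 252m − 360) + (−246m**3 + 3198m**2 − 12792m + 14760)
  m**4 − 7m**3 − 26m**2 + 252m − 360 = (−(1/246)m − 1/41)(−246m**3 + 3198m**2 − 12792m + 14760) + (0)
Last nonzero remainder: −246m**3 + 3198m**2 − 12792m + 14760. Dividing through by −246 gives the monic gcd m**3 − 13m**2 + 52m − 60.

m**3 − 13m**2 + 52m − 60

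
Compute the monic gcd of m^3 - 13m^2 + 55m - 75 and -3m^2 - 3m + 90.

m - 5

By polynomial division,
  m^3 - 13m^2 + 55m - 75 = (-(1/3)m + 14/3)(-3m^2 - 3m + 90) + (99m - 495)
  -3m^2 - 3m + 90 = (-(1/33)m - 2/11)(99m - 495) + (0)
Last nonzero remainder: 99m - 495. Dividing through by 99 gives the monic gcd m - 5.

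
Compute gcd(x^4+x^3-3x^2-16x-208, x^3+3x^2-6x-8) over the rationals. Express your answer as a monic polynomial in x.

x+4

Euclidean algorithm in ℚ[x]:
  x^4+x^3-3x^2-16x-208 = (x-2)(x^3+3x^2-6x-8) + (9x^2-20x-224)
  x^3+3x^2-6x-8 = ((1/9)x+47/81)(9x^2-20x-224) + ((2470/81)x+9880/81)
  9x^2-20x-224 = ((729/2470)x-2268/1235)((2470/81)x+9880/81) + (0)
Last nonzero remainder: (2470/81)x+9880/81. Dividing through by 2470/81 gives the monic gcd x+4.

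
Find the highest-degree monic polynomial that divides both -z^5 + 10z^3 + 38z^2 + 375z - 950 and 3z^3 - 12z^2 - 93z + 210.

z^2 + 3z - 10

Repeated division with remainder:
  -z^5 + 10z^3 + 38z^2 + 375z - 950 = (-(1/3)z^2 - (4/3)z - 37/3)(3z^3 - 12z^2 - 93z + 210) + (-164z^2 - 492z + 1640)
  3z^3 - 12z^2 - 93z + 210 = (-(3/164)z + 21/164)(-164z^2 - 492z + 1640) + (0)
Last nonzero remainder: -164z^2 - 492z + 1640. Dividing through by -164 gives the monic gcd z^2 + 3z - 10.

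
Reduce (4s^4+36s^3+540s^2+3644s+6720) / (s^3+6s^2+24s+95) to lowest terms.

Apply the Euclidean algorithm:
  4s^4+36s^3+540s^2+3644s+6720 = (4s+12)(s^3+6s^2+24s+95) + (372s^2+2976s+5580)
  s^3+6s^2+24s+95 = ((1/372)s−1/186)(372s^2+2976s+5580) + (25s+125)
  372s^2+2976s+5580 = ((372/25)s+1116/25)(25s+125) + (0)
Last nonzero remainder: 25s+125. Dividing through by 25 gives the monic gcd s+5.
Cancel s+5 from numerator and denominator to get the reduced form.

(4s^3+16s^2+460s+1344)/(s^2+s+19)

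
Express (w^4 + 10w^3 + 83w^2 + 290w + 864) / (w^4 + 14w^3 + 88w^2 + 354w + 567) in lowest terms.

(w^2 + 6w + 32)/(w^2 + 10w + 21)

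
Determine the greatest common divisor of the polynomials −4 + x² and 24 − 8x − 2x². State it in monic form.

−2 + x

Apply the Euclidean algorithm:
  x² − 4 = (−1/2)(−2x² − 8x + 24) + (−4x + 8)
  −2x² − 8x + 24 = ((1/2)x + 3)(−4x + 8) + (0)
Last nonzero remainder: −4x + 8. Dividing through by −4 gives the monic gcd x − 2.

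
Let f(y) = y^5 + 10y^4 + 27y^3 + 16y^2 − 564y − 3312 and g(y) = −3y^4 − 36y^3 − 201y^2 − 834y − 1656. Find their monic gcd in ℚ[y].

y^3 + 8y^2 + 35y + 138

By polynomial division,
  y^5 + 10y^4 + 27y^3 + 16y^2 − 564y − 3312 = (−(1/3)y + 2/3)(−3y^4 − 36y^3 − 201y^2 − 834y − 1656) + (−16y^3 − 128y^2 − 560y − 2208)
  −3y^4 − 36y^3 − 201y^2 − 834y − 1656 = ((3/16)y + 3/4)(−16y^3 − 128y^2 − 560y − 2208) + (0)
Last nonzero remainder: −16y^3 − 128y^2 − 560y − 2208. Dividing through by −16 gives the monic gcd y^3 + 8y^2 + 35y + 138.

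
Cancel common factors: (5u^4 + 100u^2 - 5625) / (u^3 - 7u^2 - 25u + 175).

(5u^2 + 225)/(u - 7)

Apply the Euclidean algorithm:
  5u^4 + 100u^2 - 5625 = (5u + 35)(u^3 - 7u^2 - 25u + 175) + (470u^2 - 11750)
  u^3 - 7u^2 - 25u + 175 = ((1/470)u - 7/470)(470u^2 - 11750) + (0)
Last nonzero remainder: 470u^2 - 11750. Dividing through by 470 gives the monic gcd u^2 - 25.
Cancel u^2 - 25 from numerator and denominator to get the reduced form.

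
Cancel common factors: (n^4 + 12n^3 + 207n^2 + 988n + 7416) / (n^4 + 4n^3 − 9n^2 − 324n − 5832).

(n^2 + 8n + 103)/(n^2 − 81)

Euclidean algorithm in ℚ[n]:
  n^4 + 12n^3 + 207n^2 + 988n + 7416 = (n^4 + 4n^3 − 9n^2 − 324n − 5832) + (8n^3 + 216n^2 + 1312n + 13248)
  n^4 + 4n^3 − 9n^2 − 324n − 5832 = ((1/8)n − 23/8)(8n^3 + 216n^2 + 1312n + 13248) + (448n^2 + 1792n + 32256)
  8n^3 + 216n^2 + 1312n + 13248 = ((1/56)n + 23/56)(448n^2 + 1792n + 32256) + (0)
Last nonzero remainder: 448n^2 + 1792n + 32256. Dividing through by 448 gives the monic gcd n^2 + 4n + 72.
Cancel n^2 + 4n + 72 from numerator and denominator to get the reduced form.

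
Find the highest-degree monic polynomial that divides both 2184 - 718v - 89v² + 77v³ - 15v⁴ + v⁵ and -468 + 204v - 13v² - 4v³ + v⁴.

By polynomial division,
  v⁵ - 15v⁴ + 77v³ - 89v² - 718v + 2184 = (v - 11)(v⁴ - 4v³ - 13v² + 204v - 468) + (46v³ - 436v² + 1994v - 2964)
  v⁴ - 4v³ - 13v² + 204v - 468 = ((1/46)v + 63/529)(46v³ - 436v² + 1994v - 2964) + (-(2340/529)v² + (16380/529)v - 60840/529)
  46v³ - 436v² + 1994v - 2964 = (-(12167/1170)v + 10051/390)(-(2340/529)v² + (16380/529)v - 60840/529) + (0)
Last nonzero remainder: -(2340/529)v² + (16380/529)v - 60840/529. Dividing through by -2340/529 gives the monic gcd v² - 7v + 26.

26 - 7v + v²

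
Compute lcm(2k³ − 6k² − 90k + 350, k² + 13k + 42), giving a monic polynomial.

By polynomial division,
  2k³ − 6k² − 90k + 350 = (2k − 32)(k² + 13k + 42) + (242k + 1694)
  k² + 13k + 42 = ((1/242)k + 3/121)(242k + 1694) + (0)
Last nonzero remainder: 242k + 1694. Dividing through by 242 gives the monic gcd k + 7.
Then lcm(f, g) = f·g / gcd(f, g); expanding and making the result monic gives the answer.

k⁴ + 3k³ − 63k² − 95k + 1050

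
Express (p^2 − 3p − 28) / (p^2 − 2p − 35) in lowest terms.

(p + 4)/(p + 5)

By polynomial division,
  p^2 − 3p − 28 = (p^2 − 2p − 35) + (−p + 7)
  p^2 − 2p − 35 = (−p − 5)(−p + 7) + (0)
Last nonzero remainder: −p + 7. Dividing through by −1 gives the monic gcd p − 7.
Cancel p − 7 from numerator and denominator to get the reduced form.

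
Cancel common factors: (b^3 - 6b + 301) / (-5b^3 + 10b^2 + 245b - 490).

(-b^2 + 7b - 43)/(5b^2 - 45b + 70)

Repeated division with remainder:
  b^3 - 6b + 301 = (-1/5)(-5b^3 + 10b^2 + 245b - 490) + (2b^2 + 43b + 203)
  -5b^3 + 10b^2 + 245b - 490 = (-(5/2)b + 235/4)(2b^2 + 43b + 203) + (-(7095/4)b - 49665/4)
  2b^2 + 43b + 203 = (-(8/7095)b - 116/7095)(-(7095/4)b - 49665/4) + (0)
Last nonzero remainder: -(7095/4)b - 49665/4. Dividing through by -7095/4 gives the monic gcd b + 7.
Cancel b + 7 from numerator and denominator to get the reduced form.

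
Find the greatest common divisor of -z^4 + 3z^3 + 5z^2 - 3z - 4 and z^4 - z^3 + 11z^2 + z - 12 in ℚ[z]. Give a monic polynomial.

Euclidean algorithm in ℚ[z]:
  -z^4 + 3z^3 + 5z^2 - 3z - 4 = (-1)(z^4 - z^3 + 11z^2 + z - 12) + (2z^3 + 16z^2 - 2z - 16)
  z^4 - z^3 + 11z^2 + z - 12 = ((1/2)z - 9/2)(2z^3 + 16z^2 - 2z - 16) + (84z^2 - 84)
  2z^3 + 16z^2 - 2z - 16 = ((1/42)z + 4/21)(84z^2 - 84) + (0)
Last nonzero remainder: 84z^2 - 84. Dividing through by 84 gives the monic gcd z^2 - 1.

z^2 - 1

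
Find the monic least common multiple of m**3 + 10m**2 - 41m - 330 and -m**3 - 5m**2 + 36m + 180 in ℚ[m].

m**4 + 16m**3 + 19m**2 - 576m - 1980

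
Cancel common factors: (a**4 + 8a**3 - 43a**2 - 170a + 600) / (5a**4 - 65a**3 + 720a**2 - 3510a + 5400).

(a**2 + 15a + 50)/(5a**2 - 30a + 450)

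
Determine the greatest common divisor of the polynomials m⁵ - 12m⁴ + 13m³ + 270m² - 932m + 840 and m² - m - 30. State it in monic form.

m² - m - 30

Apply the Euclidean algorithm:
  m⁵ - 12m⁴ + 13m³ + 270m² - 932m + 840 = (m³ - 11m² + 32m - 28)(m² - m - 30) + (0)
The last nonzero remainder m² - m - 30 is already monic.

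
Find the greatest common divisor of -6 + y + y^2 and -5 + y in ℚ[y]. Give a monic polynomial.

1

Euclidean algorithm in ℚ[y]:
  y^2 + y - 6 = (y + 6)(y - 5) + (24)
  y - 5 = ((1/24)y - 5/24)(24) + (0)
The last nonzero remainder is the constant 24, so the polynomials are coprime and gcd = 1.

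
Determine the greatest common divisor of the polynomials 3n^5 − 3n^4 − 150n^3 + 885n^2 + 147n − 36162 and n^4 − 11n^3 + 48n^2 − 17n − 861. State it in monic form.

n^3 − 14n^2 + 90n − 287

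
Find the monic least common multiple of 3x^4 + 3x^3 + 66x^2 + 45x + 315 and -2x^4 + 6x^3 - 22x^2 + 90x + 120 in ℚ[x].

Apply the Euclidean algorithm:
  3x^4 + 3x^3 + 66x^2 + 45x + 315 = (-3/2)(-2x^4 + 6x^3 - 22x^2 + 90x + 120) + (12x^3 + 33x^2 + 180x + 495)
  -2x^4 + 6x^3 - 22x^2 + 90x + 120 = (-(1/6)x + 23/24)(12x^3 + 33x^2 + 180x + 495) + (-(189/8)x^2 - 2835/8)
  12x^3 + 33x^2 + 180x + 495 = (-(32/63)x - 88/63)(-(189/8)x^2 - 2835/8) + (0)
Last nonzero remainder: -(189/8)x^2 - 2835/8. Dividing through by -189/8 gives the monic gcd x^2 + 15.
Then lcm(f, g) = f·g / gcd(f, g); expanding and making the result monic gives the answer.

x^6 - 2x^5 + 15x^4 - 55x^3 - 28x^2 - 375x - 420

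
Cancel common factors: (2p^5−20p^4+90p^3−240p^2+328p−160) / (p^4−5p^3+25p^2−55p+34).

Euclidean algorithm in ℚ[p]:
  2p^5−20p^4+90p^3−240p^2+328p−160 = (2p−10)(p^4−5p^3+25p^2−55p+34) + (−10p^3+120p^2−290p+180)
  p^4−5p^3+25p^2−55p+34 = (−(1/10)p−7/10)(−10p^3+120p^2−290p+180) + (80p^2−240p+160)
  −10p^3+120p^2−290p+180 = (−(1/8)p+9/8)(80p^2−240p+160) + (0)
Last nonzero remainder: 80p^2−240p+160. Dividing through by 80 gives the monic gcd p^2−3p+2.
Cancel p^2−3p+2 from numerator and denominator to get the reduced form.

(2p^3−14p^2+44p−80)/(p^2−2p+17)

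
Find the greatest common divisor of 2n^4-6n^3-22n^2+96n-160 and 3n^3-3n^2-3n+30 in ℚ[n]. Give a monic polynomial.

Apply the Euclidean algorithm:
  2n^4-6n^3-22n^2+96n-160 = ((2/3)n-4/3)(3n^3-3n^2-3n+30) + (-24n^2+72n-120)
  3n^3-3n^2-3n+30 = (-(1/8)n-1/4)(-24n^2+72n-120) + (0)
Last nonzero remainder: -24n^2+72n-120. Dividing through by -24 gives the monic gcd n^2-3n+5.

n^2-3n+5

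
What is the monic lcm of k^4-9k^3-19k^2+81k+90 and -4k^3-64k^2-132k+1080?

k^6+10k^5-100k^4-1090k^3-81k^2+9000k+8100

Euclidean algorithm in ℚ[k]:
  k^4-9k^3-19k^2+81k+90 = (-(1/4)k+25/4)(-4k^3-64k^2-132k+1080) + (348k^2+1176k-6660)
  -4k^3-64k^2-132k+1080 = (-(1/87)k-122/841)(348k^2+1176k-6660) + (-(31920/841)k+95760/841)
  348k^2+1176k-6660 = (-(24389/2660)k-31117/532)(-(31920/841)k+95760/841) + (0)
Last nonzero remainder: -(31920/841)k+95760/841. Dividing through by -31920/841 gives the monic gcd k-3.
Then lcm(f, g) = f·g / gcd(f, g); expanding and making the result monic gives the answer.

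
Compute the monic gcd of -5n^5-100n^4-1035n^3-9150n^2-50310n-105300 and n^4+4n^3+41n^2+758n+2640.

n^2+11n+30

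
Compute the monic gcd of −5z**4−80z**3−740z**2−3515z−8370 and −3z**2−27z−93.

Repeated division with remainder:
  −5z**4−80z**3−740z**2−3515z−8370 = ((5/3)z**2+(35/3)z+90)(−3z**2−27z−93) + (0)
Last nonzero remainder: −3z**2−27z−93. Dividing through by −3 gives the monic gcd z**2+9z+31.

z**2+9z+31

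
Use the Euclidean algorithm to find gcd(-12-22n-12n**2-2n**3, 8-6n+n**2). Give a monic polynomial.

1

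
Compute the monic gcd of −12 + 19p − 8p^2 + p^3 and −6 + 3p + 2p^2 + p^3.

Apply the Euclidean algorithm:
  p^3 − 8p^2 + 19p − 12 = (p^3 + 2p^2 + 3p − 6) + (−10p^2 + 16p − 6)
  p^3 + 2p^2 + 3p − 6 = (−(1/10)p − 9/25)(−10p^2 + 16p − 6) + ((204/25)p − 204/25)
  −10p^2 + 16p − 6 = (−(125/102)p + 25/34)((204/25)p − 204/25) + (0)
Last nonzero remainder: (204/25)p − 204/25. Dividing through by 204/25 gives the monic gcd p − 1.

−1 + p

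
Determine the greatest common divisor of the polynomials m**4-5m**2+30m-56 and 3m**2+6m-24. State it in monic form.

Euclidean algorithm in ℚ[m]:
  m**4-5m**2+30m-56 = ((1/3)m**2-(2/3)m+7/3)(3m**2+6m-24) + (0)
Last nonzero remainder: 3m**2+6m-24. Dividing through by 3 gives the monic gcd m**2+2m-8.

m**2+2m-8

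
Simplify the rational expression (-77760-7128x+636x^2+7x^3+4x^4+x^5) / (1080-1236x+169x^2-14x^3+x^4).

Repeated division with remainder:
  x^5+4x^4+7x^3+636x^2-7128x-77760 = (x+18)(x^4-14x^3+169x^2-1236x+1080) + (90x^3-1170x^2+14040x-97200)
  x^4-14x^3+169x^2-1236x+1080 = ((1/90)x-1/90)(90x^3-1170x^2+14040x-97200) + (0)
Last nonzero remainder: 90x^3-1170x^2+14040x-97200. Dividing through by 90 gives the monic gcd x^3-13x^2+156x-1080.
Cancel x^3-13x^2+156x-1080 from numerator and denominator to get the reduced form.

(72+17x+x^2)/(-1+x)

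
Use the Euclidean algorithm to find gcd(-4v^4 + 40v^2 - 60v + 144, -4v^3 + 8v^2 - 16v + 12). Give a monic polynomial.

By polynomial division,
  -4v^4 + 40v^2 - 60v + 144 = (v + 2)(-4v^3 + 8v^2 - 16v + 12) + (40v^2 - 40v + 120)
  -4v^3 + 8v^2 - 16v + 12 = (-(1/10)v + 1/10)(40v^2 - 40v + 120) + (0)
Last nonzero remainder: 40v^2 - 40v + 120. Dividing through by 40 gives the monic gcd v^2 - v + 3.

v^2 - v + 3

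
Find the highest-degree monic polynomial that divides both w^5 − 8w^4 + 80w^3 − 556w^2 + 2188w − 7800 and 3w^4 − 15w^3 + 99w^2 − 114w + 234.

By polynomial division,
  w^5 − 8w^4 + 80w^3 − 556w^2 + 2188w − 7800 = ((1/3)w − 1)(3w^4 − 15w^3 + 99w^2 − 114w + 234) + (32w^3 − 419w^2 + 1996w − 7566)
  3w^4 − 15w^3 + 99w^2 − 114w + 234 = ((3/32)w + 777/1024)(32w^3 − 419w^2 + 1996w − 7566) + ((235323/1024)w^2 − (235323/256)w + 3059199/512)
  32w^3 − 419w^2 + 1996w − 7566 = ((32768/235323)w − 99328/78441)((235323/1024)w^2 − (235323/256)w + 3059199/512) + (0)
Last nonzero remainder: (235323/1024)w^2 − (235323/256)w + 3059199/512. Dividing through by 235323/1024 gives the monic gcd w^2 − 4w + 26.

w^2 − 4w + 26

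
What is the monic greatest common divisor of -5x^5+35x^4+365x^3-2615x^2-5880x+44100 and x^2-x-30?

x^2-x-30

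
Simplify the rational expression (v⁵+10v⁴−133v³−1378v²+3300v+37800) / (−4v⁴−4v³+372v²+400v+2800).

(−v³−10v²+33v+378)/(4v²+4v+28)

Euclidean algorithm in ℚ[v]:
  v⁵+10v⁴−133v³−1378v²+3300v+37800 = (−(1/4)v−9/4)(−4v⁴−4v³+372v²+400v+2800) + (−49v³−441v²+4900v+44100)
  −4v⁴−4v³+372v²+400v+2800 = ((4/49)v−32/49)(−49v³−441v²+4900v+44100) + (−316v²+31600)
  −49v³−441v²+4900v+44100 = ((49/316)v+441/316)(−316v²+31600) + (0)
Last nonzero remainder: −316v²+31600. Dividing through by −316 gives the monic gcd v²−100.
Cancel v²−100 from numerator and denominator to get the reduced form.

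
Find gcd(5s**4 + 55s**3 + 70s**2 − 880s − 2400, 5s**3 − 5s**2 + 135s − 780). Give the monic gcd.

By polynomial division,
  5s**4 + 55s**3 + 70s**2 − 880s − 2400 = (s + 12)(5s**3 − 5s**2 + 135s − 780) + (−5s**2 − 1720s + 6960)
  5s**3 − 5s**2 + 135s − 780 = (−s + 345)(−5s**2 − 1720s + 6960) + (600495s − 2401980)
  −5s**2 − 1720s + 6960 = (−(1/120099)s − 116/40033)(600495s − 2401980) + (0)
Last nonzero remainder: 600495s − 2401980. Dividing through by 600495 gives the monic gcd s − 4.

s − 4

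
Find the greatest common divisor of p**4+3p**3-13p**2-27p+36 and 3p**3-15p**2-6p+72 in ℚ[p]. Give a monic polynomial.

By polynomial division,
  p**4+3p**3-13p**2-27p+36 = ((1/3)p+8/3)(3p**3-15p**2-6p+72) + (29p**2-35p-156)
  3p**3-15p**2-6p+72 = ((3/29)p-330/841)(29p**2-35p-156) + (-(3024/841)p+9072/841)
  29p**2-35p-156 = (-(24389/3024)p-10933/756)(-(3024/841)p+9072/841) + (0)
Last nonzero remainder: -(3024/841)p+9072/841. Dividing through by -3024/841 gives the monic gcd p-3.

p-3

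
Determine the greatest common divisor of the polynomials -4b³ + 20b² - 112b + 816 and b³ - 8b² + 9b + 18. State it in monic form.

By polynomial division,
  -4b³ + 20b² - 112b + 816 = (-4)(b³ - 8b² + 9b + 18) + (-12b² - 76b + 888)
  b³ - 8b² + 9b + 18 = (-(1/12)b + 43/36)(-12b² - 76b + 888) + ((1564/9)b - 3128/3)
  -12b² - 76b + 888 = (-(27/391)b - 333/391)((1564/9)b - 3128/3) + (0)
Last nonzero remainder: (1564/9)b - 3128/3. Dividing through by 1564/9 gives the monic gcd b - 6.

b - 6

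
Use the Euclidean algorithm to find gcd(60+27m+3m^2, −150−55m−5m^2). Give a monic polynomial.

5+m

Euclidean algorithm in ℚ[m]:
  3m^2+27m+60 = (−3/5)(−5m^2−55m−150) + (−6m−30)
  −5m^2−55m−150 = ((5/6)m+5)(−6m−30) + (0)
Last nonzero remainder: −6m−30. Dividing through by −6 gives the monic gcd m+5.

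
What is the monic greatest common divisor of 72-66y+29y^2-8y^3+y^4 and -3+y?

By polynomial division,
  y^4-8y^3+29y^2-66y+72 = (y^3-5y^2+14y-24)(y-3) + (0)
The last nonzero remainder y-3 is already monic.

-3+y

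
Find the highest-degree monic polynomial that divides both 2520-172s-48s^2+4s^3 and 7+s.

By polynomial division,
  4s^3-48s^2-172s+2520 = (4s^2-76s+360)(s+7) + (0)
The last nonzero remainder s+7 is already monic.

7+s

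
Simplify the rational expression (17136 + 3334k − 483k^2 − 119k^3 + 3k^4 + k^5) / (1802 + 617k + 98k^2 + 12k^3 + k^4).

(504 − 65k − 8k^2 + k^3)/(53 + k + k^2)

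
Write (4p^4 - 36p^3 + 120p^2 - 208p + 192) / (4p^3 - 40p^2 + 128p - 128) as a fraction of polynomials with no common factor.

Repeated division with remainder:
  4p^4 - 36p^3 + 120p^2 - 208p + 192 = (p + 1)(4p^3 - 40p^2 + 128p - 128) + (32p^2 - 208p + 320)
  4p^3 - 40p^2 + 128p - 128 = ((1/8)p - 7/16)(32p^2 - 208p + 320) + (-3p + 12)
  32p^2 - 208p + 320 = (-(32/3)p + 80/3)(-3p + 12) + (0)
Last nonzero remainder: -3p + 12. Dividing through by -3 gives the monic gcd p - 4.
Cancel p - 4 from numerator and denominator to get the reduced form.

(p^3 - 5p^2 + 10p - 12)/(p^2 - 6p + 8)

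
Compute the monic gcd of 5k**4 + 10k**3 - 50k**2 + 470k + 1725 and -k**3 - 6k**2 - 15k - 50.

k + 5

By polynomial division,
  5k**4 + 10k**3 - 50k**2 + 470k + 1725 = (-5k + 20)(-k**3 - 6k**2 - 15k - 50) + (-5k**2 + 520k + 2725)
  -k**3 - 6k**2 - 15k - 50 = ((1/5)k + 22)(-5k**2 + 520k + 2725) + (-12000k - 60000)
  -5k**2 + 520k + 2725 = ((1/2400)k - 109/2400)(-12000k - 60000) + (0)
Last nonzero remainder: -12000k - 60000. Dividing through by -12000 gives the monic gcd k + 5.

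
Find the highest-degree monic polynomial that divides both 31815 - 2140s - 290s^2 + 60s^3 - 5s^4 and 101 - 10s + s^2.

101 - 10s + s^2

Repeated division with remainder:
  -5s^4 + 60s^3 - 290s^2 - 2140s + 31815 = (-5s^2 + 10s + 315)(s^2 - 10s + 101) + (0)
The last nonzero remainder s^2 - 10s + 101 is already monic.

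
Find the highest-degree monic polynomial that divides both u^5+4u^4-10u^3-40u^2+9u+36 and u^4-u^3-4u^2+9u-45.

By polynomial division,
  u^5+4u^4-10u^3-40u^2+9u+36 = (u+5)(u^4-u^3-4u^2+9u-45) + (-u^3-29u^2+9u+261)
  u^4-u^3-4u^2+9u-45 = (-u+30)(-u^3-29u^2+9u+261) + (875u^2-7875)
  -u^3-29u^2+9u+261 = (-(1/875)u-29/875)(875u^2-7875) + (0)
Last nonzero remainder: 875u^2-7875. Dividing through by 875 gives the monic gcd u^2-9.

u^2-9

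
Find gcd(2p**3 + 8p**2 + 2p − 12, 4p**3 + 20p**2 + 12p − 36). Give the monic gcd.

Repeated division with remainder:
  2p**3 + 8p**2 + 2p − 12 = (1/2)(4p**3 + 20p**2 + 12p − 36) + (−2p**2 − 4p + 6)
  4p**3 + 20p**2 + 12p − 36 = (−2p − 6)(−2p**2 − 4p + 6) + (0)
Last nonzero remainder: −2p**2 − 4p + 6. Dividing through by −2 gives the monic gcd p**2 + 2p − 3.

p**2 + 2p − 3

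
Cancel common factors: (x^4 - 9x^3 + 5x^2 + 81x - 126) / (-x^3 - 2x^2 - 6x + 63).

By polynomial division,
  x^4 - 9x^3 + 5x^2 + 81x - 126 = (-x + 11)(-x^3 - 2x^2 - 6x + 63) + (21x^2 + 210x - 819)
  -x^3 - 2x^2 - 6x + 63 = (-(1/21)x + 8/21)(21x^2 + 210x - 819) + (-125x + 375)
  21x^2 + 210x - 819 = (-(21/125)x - 273/125)(-125x + 375) + (0)
Last nonzero remainder: -125x + 375. Dividing through by -125 gives the monic gcd x - 3.
Cancel x - 3 from numerator and denominator to get the reduced form.

(-x^3 + 6x^2 + 13x - 42)/(x^2 + 5x + 21)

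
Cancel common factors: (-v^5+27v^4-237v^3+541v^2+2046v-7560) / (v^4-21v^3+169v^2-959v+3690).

By polynomial division,
  -v^5+27v^4-237v^3+541v^2+2046v-7560 = (-v+6)(v^4-21v^3+169v^2-959v+3690) + (58v^3-1432v^2+11490v-29700)
  v^4-21v^3+169v^2-959v+3690 = ((1/58)v+107/1682)(58v^3-1432v^2+11490v-29700) + ((52136/841)v^2-(990584/841)v+4692240/841)
  58v^3-1432v^2+11490v-29700 = ((24389/26068)v-138765/26068)((52136/841)v^2-(990584/841)v+4692240/841) + (0)
Last nonzero remainder: (52136/841)v^2-(990584/841)v+4692240/841. Dividing through by 52136/841 gives the monic gcd v^2-19v+90.
Cancel v^2-19v+90 from numerator and denominator to get the reduced form.

(-v^3+8v^2+5v-84)/(v^2-2v+41)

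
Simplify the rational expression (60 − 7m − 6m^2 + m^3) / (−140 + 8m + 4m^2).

Repeated division with remainder:
  m^3 − 6m^2 − 7m + 60 = ((1/4)m − 2)(4m^2 + 8m − 140) + (44m − 220)
  4m^2 + 8m − 140 = ((1/11)m + 7/11)(44m − 220) + (0)
Last nonzero remainder: 44m − 220. Dividing through by 44 gives the monic gcd m − 5.
Cancel m − 5 from numerator and denominator to get the reduced form.

(−12 − m + m^2)/(28 + 4m)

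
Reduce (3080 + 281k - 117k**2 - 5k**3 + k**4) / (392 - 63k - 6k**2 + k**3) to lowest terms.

(-55 - 6k + k**2)/(-7 + k)

By polynomial division,
  k**4 - 5k**3 - 117k**2 + 281k + 3080 = (k + 1)(k**3 - 6k**2 - 63k + 392) + (-48k**2 - 48k + 2688)
  k**3 - 6k**2 - 63k + 392 = (-(1/48)k + 7/48)(-48k**2 - 48k + 2688) + (0)
Last nonzero remainder: -48k**2 - 48k + 2688. Dividing through by -48 gives the monic gcd k**2 + k - 56.
Cancel k**2 + k - 56 from numerator and denominator to get the reduced form.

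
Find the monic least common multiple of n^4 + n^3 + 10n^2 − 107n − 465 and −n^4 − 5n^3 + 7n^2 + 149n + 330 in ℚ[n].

Apply the Euclidean algorithm:
  n^4 + n^3 + 10n^2 − 107n − 465 = (−1)(−n^4 − 5n^3 + 7n^2 + 149n + 330) + (−4n^3 + 17n^2 + 42n − 135)
  −n^4 − 5n^3 + 7n^2 + 149n + 330 = ((1/4)n + 37/16)(−4n^3 + 17n^2 + 42n − 135) + (−(685/16)n^2 + (685/8)n + 10275/16)
  −4n^3 + 17n^2 + 42n − 135 = ((64/685)n − 144/685)(−(685/16)n^2 + (685/8)n + 10275/16) + (0)
Last nonzero remainder: −(685/16)n^2 + (685/8)n + 10275/16. Dividing through by −685/16 gives the monic gcd n^2 − 2n − 15.
Then lcm(f, g) = f·g / gcd(f, g); expanding and making the result monic gives the answer.

n^6 + 8n^5 + 39n^4 − 15n^3 − 994n^2 − 5609n − 10230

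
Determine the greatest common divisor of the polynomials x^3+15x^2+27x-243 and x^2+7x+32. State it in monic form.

1

Apply the Euclidean algorithm:
  x^3+15x^2+27x-243 = (x+8)(x^2+7x+32) + (-61x-499)
  x^2+7x+32 = (-(1/61)x+72/3721)(-61x-499) + (155000/3721)
  -61x-499 = (-(226981/155000)x-1856779/155000)(155000/3721) + (0)
The last nonzero remainder is the constant 155000/3721, so the polynomials are coprime and gcd = 1.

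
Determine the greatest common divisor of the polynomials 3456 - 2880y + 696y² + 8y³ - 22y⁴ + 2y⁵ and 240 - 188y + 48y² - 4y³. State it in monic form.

12 - 7y + y²

By polynomial division,
  2y⁵ - 22y⁴ + 8y³ + 696y² - 2880y + 3456 = (-(1/2)y² - (1/2)y + 31/2)(-4y³ + 48y² - 188y + 240) + (-22y² + 154y - 264)
  -4y³ + 48y² - 188y + 240 = ((2/11)y - 10/11)(-22y² + 154y - 264) + (0)
Last nonzero remainder: -22y² + 154y - 264. Dividing through by -22 gives the monic gcd y² - 7y + 12.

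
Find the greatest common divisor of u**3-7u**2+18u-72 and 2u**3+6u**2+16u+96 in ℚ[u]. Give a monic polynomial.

u**2-u+12

Apply the Euclidean algorithm:
  u**3-7u**2+18u-72 = (1/2)(2u**3+6u**2+16u+96) + (-10u**2+10u-120)
  2u**3+6u**2+16u+96 = (-(1/5)u-4/5)(-10u**2+10u-120) + (0)
Last nonzero remainder: -10u**2+10u-120. Dividing through by -10 gives the monic gcd u**2-u+12.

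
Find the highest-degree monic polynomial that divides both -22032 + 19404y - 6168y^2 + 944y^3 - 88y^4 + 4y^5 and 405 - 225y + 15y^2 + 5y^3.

9 - 6y + y^2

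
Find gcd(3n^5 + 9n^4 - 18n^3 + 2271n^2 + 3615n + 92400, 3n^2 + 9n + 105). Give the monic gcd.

n^2 + 3n + 35

Repeated division with remainder:
  3n^5 + 9n^4 - 18n^3 + 2271n^2 + 3615n + 92400 = (n^3 - 41n + 880)(3n^2 + 9n + 105) + (0)
Last nonzero remainder: 3n^2 + 9n + 105. Dividing through by 3 gives the monic gcd n^2 + 3n + 35.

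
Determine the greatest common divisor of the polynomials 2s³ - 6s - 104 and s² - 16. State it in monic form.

Euclidean algorithm in ℚ[s]:
  2s³ - 6s - 104 = (2s)(s² - 16) + (26s - 104)
  s² - 16 = ((1/26)s + 2/13)(26s - 104) + (0)
Last nonzero remainder: 26s - 104. Dividing through by 26 gives the monic gcd s - 4.

s - 4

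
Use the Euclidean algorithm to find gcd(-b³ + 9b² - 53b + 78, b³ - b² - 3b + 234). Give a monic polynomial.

Apply the Euclidean algorithm:
  -b³ + 9b² - 53b + 78 = (-1)(b³ - b² - 3b + 234) + (8b² - 56b + 312)
  b³ - b² - 3b + 234 = ((1/8)b + 3/4)(8b² - 56b + 312) + (0)
Last nonzero remainder: 8b² - 56b + 312. Dividing through by 8 gives the monic gcd b² - 7b + 39.

b² - 7b + 39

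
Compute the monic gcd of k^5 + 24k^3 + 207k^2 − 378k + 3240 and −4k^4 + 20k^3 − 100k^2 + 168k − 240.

k^2 − 3k + 15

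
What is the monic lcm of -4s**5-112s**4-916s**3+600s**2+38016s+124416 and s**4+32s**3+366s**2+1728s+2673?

Repeated division with remainder:
  -4s**5-112s**4-916s**3+600s**2+38016s+124416 = (-4s+16)(s**4+32s**3+366s**2+1728s+2673) + (36s**3+1656s**2+21060s+81648)
  s**4+32s**3+366s**2+1728s+2673 = ((1/36)s-7/18)(36s**3+1656s**2+21060s+81648) + (425s**2+7650s+34425)
  36s**3+1656s**2+21060s+81648 = ((36/425)s+1008/425)(425s**2+7650s+34425) + (0)
Last nonzero remainder: 425s**2+7650s+34425. Dividing through by 425 gives the monic gcd s**2+18s+81.
Then lcm(f, g) = f·g / gcd(f, g); expanding and making the result monic gives the answer.

s**7+42s**6+654s**5+3980s**4-4047s**3-169110s**2-749088s-1026432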